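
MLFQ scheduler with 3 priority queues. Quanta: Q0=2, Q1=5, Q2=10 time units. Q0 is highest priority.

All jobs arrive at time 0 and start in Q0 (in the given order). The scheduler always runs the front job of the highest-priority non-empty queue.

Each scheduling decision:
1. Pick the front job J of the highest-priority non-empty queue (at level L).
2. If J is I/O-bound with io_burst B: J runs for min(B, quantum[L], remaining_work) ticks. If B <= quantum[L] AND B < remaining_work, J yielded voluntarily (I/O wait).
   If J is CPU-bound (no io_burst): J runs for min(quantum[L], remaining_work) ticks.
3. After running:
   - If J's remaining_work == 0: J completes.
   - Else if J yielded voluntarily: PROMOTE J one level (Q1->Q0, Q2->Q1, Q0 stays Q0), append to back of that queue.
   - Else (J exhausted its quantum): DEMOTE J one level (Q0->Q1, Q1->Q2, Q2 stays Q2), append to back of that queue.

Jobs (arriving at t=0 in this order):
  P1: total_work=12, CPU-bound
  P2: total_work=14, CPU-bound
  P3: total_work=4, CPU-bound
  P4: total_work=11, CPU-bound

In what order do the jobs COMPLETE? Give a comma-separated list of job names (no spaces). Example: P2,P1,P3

Answer: P3,P1,P2,P4

Derivation:
t=0-2: P1@Q0 runs 2, rem=10, quantum used, demote→Q1. Q0=[P2,P3,P4] Q1=[P1] Q2=[]
t=2-4: P2@Q0 runs 2, rem=12, quantum used, demote→Q1. Q0=[P3,P4] Q1=[P1,P2] Q2=[]
t=4-6: P3@Q0 runs 2, rem=2, quantum used, demote→Q1. Q0=[P4] Q1=[P1,P2,P3] Q2=[]
t=6-8: P4@Q0 runs 2, rem=9, quantum used, demote→Q1. Q0=[] Q1=[P1,P2,P3,P4] Q2=[]
t=8-13: P1@Q1 runs 5, rem=5, quantum used, demote→Q2. Q0=[] Q1=[P2,P3,P4] Q2=[P1]
t=13-18: P2@Q1 runs 5, rem=7, quantum used, demote→Q2. Q0=[] Q1=[P3,P4] Q2=[P1,P2]
t=18-20: P3@Q1 runs 2, rem=0, completes. Q0=[] Q1=[P4] Q2=[P1,P2]
t=20-25: P4@Q1 runs 5, rem=4, quantum used, demote→Q2. Q0=[] Q1=[] Q2=[P1,P2,P4]
t=25-30: P1@Q2 runs 5, rem=0, completes. Q0=[] Q1=[] Q2=[P2,P4]
t=30-37: P2@Q2 runs 7, rem=0, completes. Q0=[] Q1=[] Q2=[P4]
t=37-41: P4@Q2 runs 4, rem=0, completes. Q0=[] Q1=[] Q2=[]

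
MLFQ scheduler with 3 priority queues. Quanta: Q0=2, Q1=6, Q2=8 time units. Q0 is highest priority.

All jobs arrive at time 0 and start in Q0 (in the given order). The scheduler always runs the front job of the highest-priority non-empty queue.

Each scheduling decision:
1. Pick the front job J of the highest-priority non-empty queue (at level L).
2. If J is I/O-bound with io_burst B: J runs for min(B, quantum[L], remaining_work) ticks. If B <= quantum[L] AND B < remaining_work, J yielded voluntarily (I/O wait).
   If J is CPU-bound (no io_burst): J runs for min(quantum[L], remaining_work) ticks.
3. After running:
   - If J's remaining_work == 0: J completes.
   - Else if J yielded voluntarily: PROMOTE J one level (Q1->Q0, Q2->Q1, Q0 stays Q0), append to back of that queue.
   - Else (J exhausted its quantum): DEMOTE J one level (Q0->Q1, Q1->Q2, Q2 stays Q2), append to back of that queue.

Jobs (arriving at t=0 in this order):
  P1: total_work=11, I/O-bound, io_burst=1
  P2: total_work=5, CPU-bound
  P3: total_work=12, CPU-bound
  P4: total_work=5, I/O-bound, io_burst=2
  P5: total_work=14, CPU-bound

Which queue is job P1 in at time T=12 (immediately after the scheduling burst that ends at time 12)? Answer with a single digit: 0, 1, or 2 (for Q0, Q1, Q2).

Answer: 0

Derivation:
t=0-1: P1@Q0 runs 1, rem=10, I/O yield, promote→Q0. Q0=[P2,P3,P4,P5,P1] Q1=[] Q2=[]
t=1-3: P2@Q0 runs 2, rem=3, quantum used, demote→Q1. Q0=[P3,P4,P5,P1] Q1=[P2] Q2=[]
t=3-5: P3@Q0 runs 2, rem=10, quantum used, demote→Q1. Q0=[P4,P5,P1] Q1=[P2,P3] Q2=[]
t=5-7: P4@Q0 runs 2, rem=3, I/O yield, promote→Q0. Q0=[P5,P1,P4] Q1=[P2,P3] Q2=[]
t=7-9: P5@Q0 runs 2, rem=12, quantum used, demote→Q1. Q0=[P1,P4] Q1=[P2,P3,P5] Q2=[]
t=9-10: P1@Q0 runs 1, rem=9, I/O yield, promote→Q0. Q0=[P4,P1] Q1=[P2,P3,P5] Q2=[]
t=10-12: P4@Q0 runs 2, rem=1, I/O yield, promote→Q0. Q0=[P1,P4] Q1=[P2,P3,P5] Q2=[]
t=12-13: P1@Q0 runs 1, rem=8, I/O yield, promote→Q0. Q0=[P4,P1] Q1=[P2,P3,P5] Q2=[]
t=13-14: P4@Q0 runs 1, rem=0, completes. Q0=[P1] Q1=[P2,P3,P5] Q2=[]
t=14-15: P1@Q0 runs 1, rem=7, I/O yield, promote→Q0. Q0=[P1] Q1=[P2,P3,P5] Q2=[]
t=15-16: P1@Q0 runs 1, rem=6, I/O yield, promote→Q0. Q0=[P1] Q1=[P2,P3,P5] Q2=[]
t=16-17: P1@Q0 runs 1, rem=5, I/O yield, promote→Q0. Q0=[P1] Q1=[P2,P3,P5] Q2=[]
t=17-18: P1@Q0 runs 1, rem=4, I/O yield, promote→Q0. Q0=[P1] Q1=[P2,P3,P5] Q2=[]
t=18-19: P1@Q0 runs 1, rem=3, I/O yield, promote→Q0. Q0=[P1] Q1=[P2,P3,P5] Q2=[]
t=19-20: P1@Q0 runs 1, rem=2, I/O yield, promote→Q0. Q0=[P1] Q1=[P2,P3,P5] Q2=[]
t=20-21: P1@Q0 runs 1, rem=1, I/O yield, promote→Q0. Q0=[P1] Q1=[P2,P3,P5] Q2=[]
t=21-22: P1@Q0 runs 1, rem=0, completes. Q0=[] Q1=[P2,P3,P5] Q2=[]
t=22-25: P2@Q1 runs 3, rem=0, completes. Q0=[] Q1=[P3,P5] Q2=[]
t=25-31: P3@Q1 runs 6, rem=4, quantum used, demote→Q2. Q0=[] Q1=[P5] Q2=[P3]
t=31-37: P5@Q1 runs 6, rem=6, quantum used, demote→Q2. Q0=[] Q1=[] Q2=[P3,P5]
t=37-41: P3@Q2 runs 4, rem=0, completes. Q0=[] Q1=[] Q2=[P5]
t=41-47: P5@Q2 runs 6, rem=0, completes. Q0=[] Q1=[] Q2=[]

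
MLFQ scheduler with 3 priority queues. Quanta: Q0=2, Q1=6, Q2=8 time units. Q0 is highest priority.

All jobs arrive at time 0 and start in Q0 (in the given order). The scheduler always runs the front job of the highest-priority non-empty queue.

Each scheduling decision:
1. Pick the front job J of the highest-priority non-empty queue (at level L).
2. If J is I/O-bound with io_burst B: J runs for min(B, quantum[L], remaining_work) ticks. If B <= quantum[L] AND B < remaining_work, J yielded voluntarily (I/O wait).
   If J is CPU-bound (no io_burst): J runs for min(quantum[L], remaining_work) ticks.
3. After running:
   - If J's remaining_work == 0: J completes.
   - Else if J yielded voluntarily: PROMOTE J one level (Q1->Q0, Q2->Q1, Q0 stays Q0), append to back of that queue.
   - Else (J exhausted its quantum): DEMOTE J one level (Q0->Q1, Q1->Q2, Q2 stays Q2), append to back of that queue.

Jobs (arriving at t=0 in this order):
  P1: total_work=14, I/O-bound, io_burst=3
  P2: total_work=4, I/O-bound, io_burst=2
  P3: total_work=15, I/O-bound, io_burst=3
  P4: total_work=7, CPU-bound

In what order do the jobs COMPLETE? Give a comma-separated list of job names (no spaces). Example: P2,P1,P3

Answer: P2,P4,P1,P3

Derivation:
t=0-2: P1@Q0 runs 2, rem=12, quantum used, demote→Q1. Q0=[P2,P3,P4] Q1=[P1] Q2=[]
t=2-4: P2@Q0 runs 2, rem=2, I/O yield, promote→Q0. Q0=[P3,P4,P2] Q1=[P1] Q2=[]
t=4-6: P3@Q0 runs 2, rem=13, quantum used, demote→Q1. Q0=[P4,P2] Q1=[P1,P3] Q2=[]
t=6-8: P4@Q0 runs 2, rem=5, quantum used, demote→Q1. Q0=[P2] Q1=[P1,P3,P4] Q2=[]
t=8-10: P2@Q0 runs 2, rem=0, completes. Q0=[] Q1=[P1,P3,P4] Q2=[]
t=10-13: P1@Q1 runs 3, rem=9, I/O yield, promote→Q0. Q0=[P1] Q1=[P3,P4] Q2=[]
t=13-15: P1@Q0 runs 2, rem=7, quantum used, demote→Q1. Q0=[] Q1=[P3,P4,P1] Q2=[]
t=15-18: P3@Q1 runs 3, rem=10, I/O yield, promote→Q0. Q0=[P3] Q1=[P4,P1] Q2=[]
t=18-20: P3@Q0 runs 2, rem=8, quantum used, demote→Q1. Q0=[] Q1=[P4,P1,P3] Q2=[]
t=20-25: P4@Q1 runs 5, rem=0, completes. Q0=[] Q1=[P1,P3] Q2=[]
t=25-28: P1@Q1 runs 3, rem=4, I/O yield, promote→Q0. Q0=[P1] Q1=[P3] Q2=[]
t=28-30: P1@Q0 runs 2, rem=2, quantum used, demote→Q1. Q0=[] Q1=[P3,P1] Q2=[]
t=30-33: P3@Q1 runs 3, rem=5, I/O yield, promote→Q0. Q0=[P3] Q1=[P1] Q2=[]
t=33-35: P3@Q0 runs 2, rem=3, quantum used, demote→Q1. Q0=[] Q1=[P1,P3] Q2=[]
t=35-37: P1@Q1 runs 2, rem=0, completes. Q0=[] Q1=[P3] Q2=[]
t=37-40: P3@Q1 runs 3, rem=0, completes. Q0=[] Q1=[] Q2=[]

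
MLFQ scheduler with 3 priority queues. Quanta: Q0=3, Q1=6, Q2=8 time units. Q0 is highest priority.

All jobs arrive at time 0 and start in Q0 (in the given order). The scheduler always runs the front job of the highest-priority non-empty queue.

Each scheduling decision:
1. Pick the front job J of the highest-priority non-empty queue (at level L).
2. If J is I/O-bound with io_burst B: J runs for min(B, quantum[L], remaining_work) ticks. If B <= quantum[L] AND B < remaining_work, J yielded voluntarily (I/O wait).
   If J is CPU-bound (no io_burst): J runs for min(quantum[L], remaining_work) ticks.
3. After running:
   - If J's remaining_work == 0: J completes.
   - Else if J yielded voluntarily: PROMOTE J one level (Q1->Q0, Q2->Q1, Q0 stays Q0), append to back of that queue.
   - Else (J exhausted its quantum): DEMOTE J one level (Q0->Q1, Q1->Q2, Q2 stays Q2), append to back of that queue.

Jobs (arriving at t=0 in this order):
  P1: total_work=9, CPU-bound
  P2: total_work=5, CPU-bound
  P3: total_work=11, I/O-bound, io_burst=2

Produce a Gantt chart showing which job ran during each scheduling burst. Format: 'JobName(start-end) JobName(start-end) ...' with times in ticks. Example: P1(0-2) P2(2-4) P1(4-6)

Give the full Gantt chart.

t=0-3: P1@Q0 runs 3, rem=6, quantum used, demote→Q1. Q0=[P2,P3] Q1=[P1] Q2=[]
t=3-6: P2@Q0 runs 3, rem=2, quantum used, demote→Q1. Q0=[P3] Q1=[P1,P2] Q2=[]
t=6-8: P3@Q0 runs 2, rem=9, I/O yield, promote→Q0. Q0=[P3] Q1=[P1,P2] Q2=[]
t=8-10: P3@Q0 runs 2, rem=7, I/O yield, promote→Q0. Q0=[P3] Q1=[P1,P2] Q2=[]
t=10-12: P3@Q0 runs 2, rem=5, I/O yield, promote→Q0. Q0=[P3] Q1=[P1,P2] Q2=[]
t=12-14: P3@Q0 runs 2, rem=3, I/O yield, promote→Q0. Q0=[P3] Q1=[P1,P2] Q2=[]
t=14-16: P3@Q0 runs 2, rem=1, I/O yield, promote→Q0. Q0=[P3] Q1=[P1,P2] Q2=[]
t=16-17: P3@Q0 runs 1, rem=0, completes. Q0=[] Q1=[P1,P2] Q2=[]
t=17-23: P1@Q1 runs 6, rem=0, completes. Q0=[] Q1=[P2] Q2=[]
t=23-25: P2@Q1 runs 2, rem=0, completes. Q0=[] Q1=[] Q2=[]

Answer: P1(0-3) P2(3-6) P3(6-8) P3(8-10) P3(10-12) P3(12-14) P3(14-16) P3(16-17) P1(17-23) P2(23-25)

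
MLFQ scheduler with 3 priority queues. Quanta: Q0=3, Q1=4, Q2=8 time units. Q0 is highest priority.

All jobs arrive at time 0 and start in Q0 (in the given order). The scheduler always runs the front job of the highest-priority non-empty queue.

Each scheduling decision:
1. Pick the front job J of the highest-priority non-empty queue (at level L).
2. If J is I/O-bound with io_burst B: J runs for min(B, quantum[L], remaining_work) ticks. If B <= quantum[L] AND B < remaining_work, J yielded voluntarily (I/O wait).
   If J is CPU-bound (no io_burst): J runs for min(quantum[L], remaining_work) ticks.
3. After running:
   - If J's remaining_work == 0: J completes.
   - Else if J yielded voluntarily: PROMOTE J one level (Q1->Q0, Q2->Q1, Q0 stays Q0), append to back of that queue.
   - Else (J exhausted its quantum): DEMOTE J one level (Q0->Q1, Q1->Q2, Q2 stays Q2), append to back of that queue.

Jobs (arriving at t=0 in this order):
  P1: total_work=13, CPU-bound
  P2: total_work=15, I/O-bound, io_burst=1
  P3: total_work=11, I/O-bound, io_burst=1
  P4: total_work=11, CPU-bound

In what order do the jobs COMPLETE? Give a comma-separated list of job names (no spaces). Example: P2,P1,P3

Answer: P3,P2,P1,P4

Derivation:
t=0-3: P1@Q0 runs 3, rem=10, quantum used, demote→Q1. Q0=[P2,P3,P4] Q1=[P1] Q2=[]
t=3-4: P2@Q0 runs 1, rem=14, I/O yield, promote→Q0. Q0=[P3,P4,P2] Q1=[P1] Q2=[]
t=4-5: P3@Q0 runs 1, rem=10, I/O yield, promote→Q0. Q0=[P4,P2,P3] Q1=[P1] Q2=[]
t=5-8: P4@Q0 runs 3, rem=8, quantum used, demote→Q1. Q0=[P2,P3] Q1=[P1,P4] Q2=[]
t=8-9: P2@Q0 runs 1, rem=13, I/O yield, promote→Q0. Q0=[P3,P2] Q1=[P1,P4] Q2=[]
t=9-10: P3@Q0 runs 1, rem=9, I/O yield, promote→Q0. Q0=[P2,P3] Q1=[P1,P4] Q2=[]
t=10-11: P2@Q0 runs 1, rem=12, I/O yield, promote→Q0. Q0=[P3,P2] Q1=[P1,P4] Q2=[]
t=11-12: P3@Q0 runs 1, rem=8, I/O yield, promote→Q0. Q0=[P2,P3] Q1=[P1,P4] Q2=[]
t=12-13: P2@Q0 runs 1, rem=11, I/O yield, promote→Q0. Q0=[P3,P2] Q1=[P1,P4] Q2=[]
t=13-14: P3@Q0 runs 1, rem=7, I/O yield, promote→Q0. Q0=[P2,P3] Q1=[P1,P4] Q2=[]
t=14-15: P2@Q0 runs 1, rem=10, I/O yield, promote→Q0. Q0=[P3,P2] Q1=[P1,P4] Q2=[]
t=15-16: P3@Q0 runs 1, rem=6, I/O yield, promote→Q0. Q0=[P2,P3] Q1=[P1,P4] Q2=[]
t=16-17: P2@Q0 runs 1, rem=9, I/O yield, promote→Q0. Q0=[P3,P2] Q1=[P1,P4] Q2=[]
t=17-18: P3@Q0 runs 1, rem=5, I/O yield, promote→Q0. Q0=[P2,P3] Q1=[P1,P4] Q2=[]
t=18-19: P2@Q0 runs 1, rem=8, I/O yield, promote→Q0. Q0=[P3,P2] Q1=[P1,P4] Q2=[]
t=19-20: P3@Q0 runs 1, rem=4, I/O yield, promote→Q0. Q0=[P2,P3] Q1=[P1,P4] Q2=[]
t=20-21: P2@Q0 runs 1, rem=7, I/O yield, promote→Q0. Q0=[P3,P2] Q1=[P1,P4] Q2=[]
t=21-22: P3@Q0 runs 1, rem=3, I/O yield, promote→Q0. Q0=[P2,P3] Q1=[P1,P4] Q2=[]
t=22-23: P2@Q0 runs 1, rem=6, I/O yield, promote→Q0. Q0=[P3,P2] Q1=[P1,P4] Q2=[]
t=23-24: P3@Q0 runs 1, rem=2, I/O yield, promote→Q0. Q0=[P2,P3] Q1=[P1,P4] Q2=[]
t=24-25: P2@Q0 runs 1, rem=5, I/O yield, promote→Q0. Q0=[P3,P2] Q1=[P1,P4] Q2=[]
t=25-26: P3@Q0 runs 1, rem=1, I/O yield, promote→Q0. Q0=[P2,P3] Q1=[P1,P4] Q2=[]
t=26-27: P2@Q0 runs 1, rem=4, I/O yield, promote→Q0. Q0=[P3,P2] Q1=[P1,P4] Q2=[]
t=27-28: P3@Q0 runs 1, rem=0, completes. Q0=[P2] Q1=[P1,P4] Q2=[]
t=28-29: P2@Q0 runs 1, rem=3, I/O yield, promote→Q0. Q0=[P2] Q1=[P1,P4] Q2=[]
t=29-30: P2@Q0 runs 1, rem=2, I/O yield, promote→Q0. Q0=[P2] Q1=[P1,P4] Q2=[]
t=30-31: P2@Q0 runs 1, rem=1, I/O yield, promote→Q0. Q0=[P2] Q1=[P1,P4] Q2=[]
t=31-32: P2@Q0 runs 1, rem=0, completes. Q0=[] Q1=[P1,P4] Q2=[]
t=32-36: P1@Q1 runs 4, rem=6, quantum used, demote→Q2. Q0=[] Q1=[P4] Q2=[P1]
t=36-40: P4@Q1 runs 4, rem=4, quantum used, demote→Q2. Q0=[] Q1=[] Q2=[P1,P4]
t=40-46: P1@Q2 runs 6, rem=0, completes. Q0=[] Q1=[] Q2=[P4]
t=46-50: P4@Q2 runs 4, rem=0, completes. Q0=[] Q1=[] Q2=[]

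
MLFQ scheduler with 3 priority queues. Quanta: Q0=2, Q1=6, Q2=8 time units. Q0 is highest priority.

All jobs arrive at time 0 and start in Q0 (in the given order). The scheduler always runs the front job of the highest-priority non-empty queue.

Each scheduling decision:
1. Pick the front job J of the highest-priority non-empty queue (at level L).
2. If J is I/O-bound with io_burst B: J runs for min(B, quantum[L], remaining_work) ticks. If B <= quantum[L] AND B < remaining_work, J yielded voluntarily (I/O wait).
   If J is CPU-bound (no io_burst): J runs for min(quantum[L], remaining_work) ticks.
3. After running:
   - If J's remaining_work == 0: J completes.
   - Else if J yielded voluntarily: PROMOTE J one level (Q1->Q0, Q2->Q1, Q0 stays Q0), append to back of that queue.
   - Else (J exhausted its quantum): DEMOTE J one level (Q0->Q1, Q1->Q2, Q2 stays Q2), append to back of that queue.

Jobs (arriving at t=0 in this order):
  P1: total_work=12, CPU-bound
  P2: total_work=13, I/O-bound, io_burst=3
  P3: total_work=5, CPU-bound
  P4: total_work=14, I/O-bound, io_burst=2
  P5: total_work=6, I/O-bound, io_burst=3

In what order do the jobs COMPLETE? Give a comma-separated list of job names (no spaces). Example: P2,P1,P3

Answer: P4,P3,P5,P2,P1

Derivation:
t=0-2: P1@Q0 runs 2, rem=10, quantum used, demote→Q1. Q0=[P2,P3,P4,P5] Q1=[P1] Q2=[]
t=2-4: P2@Q0 runs 2, rem=11, quantum used, demote→Q1. Q0=[P3,P4,P5] Q1=[P1,P2] Q2=[]
t=4-6: P3@Q0 runs 2, rem=3, quantum used, demote→Q1. Q0=[P4,P5] Q1=[P1,P2,P3] Q2=[]
t=6-8: P4@Q0 runs 2, rem=12, I/O yield, promote→Q0. Q0=[P5,P4] Q1=[P1,P2,P3] Q2=[]
t=8-10: P5@Q0 runs 2, rem=4, quantum used, demote→Q1. Q0=[P4] Q1=[P1,P2,P3,P5] Q2=[]
t=10-12: P4@Q0 runs 2, rem=10, I/O yield, promote→Q0. Q0=[P4] Q1=[P1,P2,P3,P5] Q2=[]
t=12-14: P4@Q0 runs 2, rem=8, I/O yield, promote→Q0. Q0=[P4] Q1=[P1,P2,P3,P5] Q2=[]
t=14-16: P4@Q0 runs 2, rem=6, I/O yield, promote→Q0. Q0=[P4] Q1=[P1,P2,P3,P5] Q2=[]
t=16-18: P4@Q0 runs 2, rem=4, I/O yield, promote→Q0. Q0=[P4] Q1=[P1,P2,P3,P5] Q2=[]
t=18-20: P4@Q0 runs 2, rem=2, I/O yield, promote→Q0. Q0=[P4] Q1=[P1,P2,P3,P5] Q2=[]
t=20-22: P4@Q0 runs 2, rem=0, completes. Q0=[] Q1=[P1,P2,P3,P5] Q2=[]
t=22-28: P1@Q1 runs 6, rem=4, quantum used, demote→Q2. Q0=[] Q1=[P2,P3,P5] Q2=[P1]
t=28-31: P2@Q1 runs 3, rem=8, I/O yield, promote→Q0. Q0=[P2] Q1=[P3,P5] Q2=[P1]
t=31-33: P2@Q0 runs 2, rem=6, quantum used, demote→Q1. Q0=[] Q1=[P3,P5,P2] Q2=[P1]
t=33-36: P3@Q1 runs 3, rem=0, completes. Q0=[] Q1=[P5,P2] Q2=[P1]
t=36-39: P5@Q1 runs 3, rem=1, I/O yield, promote→Q0. Q0=[P5] Q1=[P2] Q2=[P1]
t=39-40: P5@Q0 runs 1, rem=0, completes. Q0=[] Q1=[P2] Q2=[P1]
t=40-43: P2@Q1 runs 3, rem=3, I/O yield, promote→Q0. Q0=[P2] Q1=[] Q2=[P1]
t=43-45: P2@Q0 runs 2, rem=1, quantum used, demote→Q1. Q0=[] Q1=[P2] Q2=[P1]
t=45-46: P2@Q1 runs 1, rem=0, completes. Q0=[] Q1=[] Q2=[P1]
t=46-50: P1@Q2 runs 4, rem=0, completes. Q0=[] Q1=[] Q2=[]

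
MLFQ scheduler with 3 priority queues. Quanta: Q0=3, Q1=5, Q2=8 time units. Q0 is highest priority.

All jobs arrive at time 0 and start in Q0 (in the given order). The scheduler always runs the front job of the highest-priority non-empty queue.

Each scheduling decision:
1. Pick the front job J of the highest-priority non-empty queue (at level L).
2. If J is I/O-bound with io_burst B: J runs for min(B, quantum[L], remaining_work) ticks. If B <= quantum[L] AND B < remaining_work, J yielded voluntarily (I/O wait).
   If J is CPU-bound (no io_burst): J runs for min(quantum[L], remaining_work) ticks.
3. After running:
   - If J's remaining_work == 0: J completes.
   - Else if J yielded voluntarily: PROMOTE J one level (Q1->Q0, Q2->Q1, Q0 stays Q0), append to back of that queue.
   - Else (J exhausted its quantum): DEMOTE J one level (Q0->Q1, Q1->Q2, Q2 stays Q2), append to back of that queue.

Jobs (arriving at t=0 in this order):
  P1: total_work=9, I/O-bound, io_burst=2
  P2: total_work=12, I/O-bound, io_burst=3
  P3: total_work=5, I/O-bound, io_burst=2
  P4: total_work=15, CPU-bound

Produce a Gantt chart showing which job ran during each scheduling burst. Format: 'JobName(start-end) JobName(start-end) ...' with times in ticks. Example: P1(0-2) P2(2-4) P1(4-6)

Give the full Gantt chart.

Answer: P1(0-2) P2(2-5) P3(5-7) P4(7-10) P1(10-12) P2(12-15) P3(15-17) P1(17-19) P2(19-22) P3(22-23) P1(23-25) P2(25-28) P1(28-29) P4(29-34) P4(34-41)

Derivation:
t=0-2: P1@Q0 runs 2, rem=7, I/O yield, promote→Q0. Q0=[P2,P3,P4,P1] Q1=[] Q2=[]
t=2-5: P2@Q0 runs 3, rem=9, I/O yield, promote→Q0. Q0=[P3,P4,P1,P2] Q1=[] Q2=[]
t=5-7: P3@Q0 runs 2, rem=3, I/O yield, promote→Q0. Q0=[P4,P1,P2,P3] Q1=[] Q2=[]
t=7-10: P4@Q0 runs 3, rem=12, quantum used, demote→Q1. Q0=[P1,P2,P3] Q1=[P4] Q2=[]
t=10-12: P1@Q0 runs 2, rem=5, I/O yield, promote→Q0. Q0=[P2,P3,P1] Q1=[P4] Q2=[]
t=12-15: P2@Q0 runs 3, rem=6, I/O yield, promote→Q0. Q0=[P3,P1,P2] Q1=[P4] Q2=[]
t=15-17: P3@Q0 runs 2, rem=1, I/O yield, promote→Q0. Q0=[P1,P2,P3] Q1=[P4] Q2=[]
t=17-19: P1@Q0 runs 2, rem=3, I/O yield, promote→Q0. Q0=[P2,P3,P1] Q1=[P4] Q2=[]
t=19-22: P2@Q0 runs 3, rem=3, I/O yield, promote→Q0. Q0=[P3,P1,P2] Q1=[P4] Q2=[]
t=22-23: P3@Q0 runs 1, rem=0, completes. Q0=[P1,P2] Q1=[P4] Q2=[]
t=23-25: P1@Q0 runs 2, rem=1, I/O yield, promote→Q0. Q0=[P2,P1] Q1=[P4] Q2=[]
t=25-28: P2@Q0 runs 3, rem=0, completes. Q0=[P1] Q1=[P4] Q2=[]
t=28-29: P1@Q0 runs 1, rem=0, completes. Q0=[] Q1=[P4] Q2=[]
t=29-34: P4@Q1 runs 5, rem=7, quantum used, demote→Q2. Q0=[] Q1=[] Q2=[P4]
t=34-41: P4@Q2 runs 7, rem=0, completes. Q0=[] Q1=[] Q2=[]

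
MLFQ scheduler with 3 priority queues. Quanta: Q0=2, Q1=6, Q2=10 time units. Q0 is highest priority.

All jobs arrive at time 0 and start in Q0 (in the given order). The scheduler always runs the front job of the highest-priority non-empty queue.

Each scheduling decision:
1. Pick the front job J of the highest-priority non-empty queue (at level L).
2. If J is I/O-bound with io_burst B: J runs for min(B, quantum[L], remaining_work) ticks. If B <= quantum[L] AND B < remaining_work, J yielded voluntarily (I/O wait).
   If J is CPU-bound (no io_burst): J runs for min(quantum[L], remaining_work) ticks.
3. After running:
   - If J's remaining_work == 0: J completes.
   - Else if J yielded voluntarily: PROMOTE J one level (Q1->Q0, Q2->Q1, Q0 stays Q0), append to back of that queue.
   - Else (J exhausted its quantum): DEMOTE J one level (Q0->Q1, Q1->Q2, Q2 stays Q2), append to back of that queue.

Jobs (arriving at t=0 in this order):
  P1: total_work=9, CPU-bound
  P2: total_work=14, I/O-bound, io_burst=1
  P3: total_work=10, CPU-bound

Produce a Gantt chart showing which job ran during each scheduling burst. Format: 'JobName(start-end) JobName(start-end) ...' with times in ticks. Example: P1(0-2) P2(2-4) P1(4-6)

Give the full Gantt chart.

Answer: P1(0-2) P2(2-3) P3(3-5) P2(5-6) P2(6-7) P2(7-8) P2(8-9) P2(9-10) P2(10-11) P2(11-12) P2(12-13) P2(13-14) P2(14-15) P2(15-16) P2(16-17) P2(17-18) P1(18-24) P3(24-30) P1(30-31) P3(31-33)

Derivation:
t=0-2: P1@Q0 runs 2, rem=7, quantum used, demote→Q1. Q0=[P2,P3] Q1=[P1] Q2=[]
t=2-3: P2@Q0 runs 1, rem=13, I/O yield, promote→Q0. Q0=[P3,P2] Q1=[P1] Q2=[]
t=3-5: P3@Q0 runs 2, rem=8, quantum used, demote→Q1. Q0=[P2] Q1=[P1,P3] Q2=[]
t=5-6: P2@Q0 runs 1, rem=12, I/O yield, promote→Q0. Q0=[P2] Q1=[P1,P3] Q2=[]
t=6-7: P2@Q0 runs 1, rem=11, I/O yield, promote→Q0. Q0=[P2] Q1=[P1,P3] Q2=[]
t=7-8: P2@Q0 runs 1, rem=10, I/O yield, promote→Q0. Q0=[P2] Q1=[P1,P3] Q2=[]
t=8-9: P2@Q0 runs 1, rem=9, I/O yield, promote→Q0. Q0=[P2] Q1=[P1,P3] Q2=[]
t=9-10: P2@Q0 runs 1, rem=8, I/O yield, promote→Q0. Q0=[P2] Q1=[P1,P3] Q2=[]
t=10-11: P2@Q0 runs 1, rem=7, I/O yield, promote→Q0. Q0=[P2] Q1=[P1,P3] Q2=[]
t=11-12: P2@Q0 runs 1, rem=6, I/O yield, promote→Q0. Q0=[P2] Q1=[P1,P3] Q2=[]
t=12-13: P2@Q0 runs 1, rem=5, I/O yield, promote→Q0. Q0=[P2] Q1=[P1,P3] Q2=[]
t=13-14: P2@Q0 runs 1, rem=4, I/O yield, promote→Q0. Q0=[P2] Q1=[P1,P3] Q2=[]
t=14-15: P2@Q0 runs 1, rem=3, I/O yield, promote→Q0. Q0=[P2] Q1=[P1,P3] Q2=[]
t=15-16: P2@Q0 runs 1, rem=2, I/O yield, promote→Q0. Q0=[P2] Q1=[P1,P3] Q2=[]
t=16-17: P2@Q0 runs 1, rem=1, I/O yield, promote→Q0. Q0=[P2] Q1=[P1,P3] Q2=[]
t=17-18: P2@Q0 runs 1, rem=0, completes. Q0=[] Q1=[P1,P3] Q2=[]
t=18-24: P1@Q1 runs 6, rem=1, quantum used, demote→Q2. Q0=[] Q1=[P3] Q2=[P1]
t=24-30: P3@Q1 runs 6, rem=2, quantum used, demote→Q2. Q0=[] Q1=[] Q2=[P1,P3]
t=30-31: P1@Q2 runs 1, rem=0, completes. Q0=[] Q1=[] Q2=[P3]
t=31-33: P3@Q2 runs 2, rem=0, completes. Q0=[] Q1=[] Q2=[]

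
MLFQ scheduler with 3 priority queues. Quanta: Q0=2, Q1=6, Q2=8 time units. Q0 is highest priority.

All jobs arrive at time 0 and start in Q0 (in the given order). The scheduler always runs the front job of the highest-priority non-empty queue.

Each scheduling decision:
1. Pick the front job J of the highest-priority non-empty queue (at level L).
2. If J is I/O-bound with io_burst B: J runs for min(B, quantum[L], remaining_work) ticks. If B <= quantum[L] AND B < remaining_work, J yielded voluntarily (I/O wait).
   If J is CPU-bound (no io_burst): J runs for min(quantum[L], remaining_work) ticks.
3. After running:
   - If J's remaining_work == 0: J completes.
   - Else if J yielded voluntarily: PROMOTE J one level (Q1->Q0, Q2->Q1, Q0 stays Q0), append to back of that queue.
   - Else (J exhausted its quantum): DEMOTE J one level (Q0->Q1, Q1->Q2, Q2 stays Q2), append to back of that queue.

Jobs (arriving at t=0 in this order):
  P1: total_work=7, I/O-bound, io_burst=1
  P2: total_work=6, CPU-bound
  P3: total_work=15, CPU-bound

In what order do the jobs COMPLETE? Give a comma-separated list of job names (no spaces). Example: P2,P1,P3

t=0-1: P1@Q0 runs 1, rem=6, I/O yield, promote→Q0. Q0=[P2,P3,P1] Q1=[] Q2=[]
t=1-3: P2@Q0 runs 2, rem=4, quantum used, demote→Q1. Q0=[P3,P1] Q1=[P2] Q2=[]
t=3-5: P3@Q0 runs 2, rem=13, quantum used, demote→Q1. Q0=[P1] Q1=[P2,P3] Q2=[]
t=5-6: P1@Q0 runs 1, rem=5, I/O yield, promote→Q0. Q0=[P1] Q1=[P2,P3] Q2=[]
t=6-7: P1@Q0 runs 1, rem=4, I/O yield, promote→Q0. Q0=[P1] Q1=[P2,P3] Q2=[]
t=7-8: P1@Q0 runs 1, rem=3, I/O yield, promote→Q0. Q0=[P1] Q1=[P2,P3] Q2=[]
t=8-9: P1@Q0 runs 1, rem=2, I/O yield, promote→Q0. Q0=[P1] Q1=[P2,P3] Q2=[]
t=9-10: P1@Q0 runs 1, rem=1, I/O yield, promote→Q0. Q0=[P1] Q1=[P2,P3] Q2=[]
t=10-11: P1@Q0 runs 1, rem=0, completes. Q0=[] Q1=[P2,P3] Q2=[]
t=11-15: P2@Q1 runs 4, rem=0, completes. Q0=[] Q1=[P3] Q2=[]
t=15-21: P3@Q1 runs 6, rem=7, quantum used, demote→Q2. Q0=[] Q1=[] Q2=[P3]
t=21-28: P3@Q2 runs 7, rem=0, completes. Q0=[] Q1=[] Q2=[]

Answer: P1,P2,P3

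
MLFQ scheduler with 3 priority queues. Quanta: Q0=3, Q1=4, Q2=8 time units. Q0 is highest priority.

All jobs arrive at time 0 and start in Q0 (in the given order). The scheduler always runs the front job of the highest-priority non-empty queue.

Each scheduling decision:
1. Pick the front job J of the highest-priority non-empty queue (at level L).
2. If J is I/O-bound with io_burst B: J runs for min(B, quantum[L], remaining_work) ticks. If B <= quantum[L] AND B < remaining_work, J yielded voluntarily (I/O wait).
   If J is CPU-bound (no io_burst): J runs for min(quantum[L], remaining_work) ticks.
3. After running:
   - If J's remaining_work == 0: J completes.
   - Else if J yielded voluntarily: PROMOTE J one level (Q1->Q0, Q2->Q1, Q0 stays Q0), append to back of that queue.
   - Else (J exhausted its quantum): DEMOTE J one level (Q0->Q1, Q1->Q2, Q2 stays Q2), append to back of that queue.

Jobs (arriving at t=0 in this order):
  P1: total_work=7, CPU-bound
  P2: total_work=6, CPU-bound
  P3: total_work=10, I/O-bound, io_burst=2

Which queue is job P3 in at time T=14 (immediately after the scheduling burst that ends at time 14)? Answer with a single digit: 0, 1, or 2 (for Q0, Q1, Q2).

t=0-3: P1@Q0 runs 3, rem=4, quantum used, demote→Q1. Q0=[P2,P3] Q1=[P1] Q2=[]
t=3-6: P2@Q0 runs 3, rem=3, quantum used, demote→Q1. Q0=[P3] Q1=[P1,P2] Q2=[]
t=6-8: P3@Q0 runs 2, rem=8, I/O yield, promote→Q0. Q0=[P3] Q1=[P1,P2] Q2=[]
t=8-10: P3@Q0 runs 2, rem=6, I/O yield, promote→Q0. Q0=[P3] Q1=[P1,P2] Q2=[]
t=10-12: P3@Q0 runs 2, rem=4, I/O yield, promote→Q0. Q0=[P3] Q1=[P1,P2] Q2=[]
t=12-14: P3@Q0 runs 2, rem=2, I/O yield, promote→Q0. Q0=[P3] Q1=[P1,P2] Q2=[]
t=14-16: P3@Q0 runs 2, rem=0, completes. Q0=[] Q1=[P1,P2] Q2=[]
t=16-20: P1@Q1 runs 4, rem=0, completes. Q0=[] Q1=[P2] Q2=[]
t=20-23: P2@Q1 runs 3, rem=0, completes. Q0=[] Q1=[] Q2=[]

Answer: 0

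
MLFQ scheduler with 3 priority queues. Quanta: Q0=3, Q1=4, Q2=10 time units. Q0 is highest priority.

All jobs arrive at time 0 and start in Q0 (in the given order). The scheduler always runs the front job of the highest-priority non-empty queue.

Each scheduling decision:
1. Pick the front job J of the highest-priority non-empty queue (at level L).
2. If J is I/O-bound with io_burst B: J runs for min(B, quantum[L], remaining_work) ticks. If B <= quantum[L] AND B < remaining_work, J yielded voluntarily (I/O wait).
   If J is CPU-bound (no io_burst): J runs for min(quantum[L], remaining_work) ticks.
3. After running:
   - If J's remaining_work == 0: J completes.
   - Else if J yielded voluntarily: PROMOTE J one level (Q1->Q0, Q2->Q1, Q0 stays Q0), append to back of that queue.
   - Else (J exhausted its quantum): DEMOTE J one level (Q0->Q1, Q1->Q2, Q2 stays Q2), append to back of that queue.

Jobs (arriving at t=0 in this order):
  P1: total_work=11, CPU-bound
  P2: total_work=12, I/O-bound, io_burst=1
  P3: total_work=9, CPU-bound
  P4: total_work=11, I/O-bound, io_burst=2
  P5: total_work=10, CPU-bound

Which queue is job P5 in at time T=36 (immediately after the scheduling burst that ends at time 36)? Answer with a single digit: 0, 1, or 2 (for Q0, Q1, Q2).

Answer: 1

Derivation:
t=0-3: P1@Q0 runs 3, rem=8, quantum used, demote→Q1. Q0=[P2,P3,P4,P5] Q1=[P1] Q2=[]
t=3-4: P2@Q0 runs 1, rem=11, I/O yield, promote→Q0. Q0=[P3,P4,P5,P2] Q1=[P1] Q2=[]
t=4-7: P3@Q0 runs 3, rem=6, quantum used, demote→Q1. Q0=[P4,P5,P2] Q1=[P1,P3] Q2=[]
t=7-9: P4@Q0 runs 2, rem=9, I/O yield, promote→Q0. Q0=[P5,P2,P4] Q1=[P1,P3] Q2=[]
t=9-12: P5@Q0 runs 3, rem=7, quantum used, demote→Q1. Q0=[P2,P4] Q1=[P1,P3,P5] Q2=[]
t=12-13: P2@Q0 runs 1, rem=10, I/O yield, promote→Q0. Q0=[P4,P2] Q1=[P1,P3,P5] Q2=[]
t=13-15: P4@Q0 runs 2, rem=7, I/O yield, promote→Q0. Q0=[P2,P4] Q1=[P1,P3,P5] Q2=[]
t=15-16: P2@Q0 runs 1, rem=9, I/O yield, promote→Q0. Q0=[P4,P2] Q1=[P1,P3,P5] Q2=[]
t=16-18: P4@Q0 runs 2, rem=5, I/O yield, promote→Q0. Q0=[P2,P4] Q1=[P1,P3,P5] Q2=[]
t=18-19: P2@Q0 runs 1, rem=8, I/O yield, promote→Q0. Q0=[P4,P2] Q1=[P1,P3,P5] Q2=[]
t=19-21: P4@Q0 runs 2, rem=3, I/O yield, promote→Q0. Q0=[P2,P4] Q1=[P1,P3,P5] Q2=[]
t=21-22: P2@Q0 runs 1, rem=7, I/O yield, promote→Q0. Q0=[P4,P2] Q1=[P1,P3,P5] Q2=[]
t=22-24: P4@Q0 runs 2, rem=1, I/O yield, promote→Q0. Q0=[P2,P4] Q1=[P1,P3,P5] Q2=[]
t=24-25: P2@Q0 runs 1, rem=6, I/O yield, promote→Q0. Q0=[P4,P2] Q1=[P1,P3,P5] Q2=[]
t=25-26: P4@Q0 runs 1, rem=0, completes. Q0=[P2] Q1=[P1,P3,P5] Q2=[]
t=26-27: P2@Q0 runs 1, rem=5, I/O yield, promote→Q0. Q0=[P2] Q1=[P1,P3,P5] Q2=[]
t=27-28: P2@Q0 runs 1, rem=4, I/O yield, promote→Q0. Q0=[P2] Q1=[P1,P3,P5] Q2=[]
t=28-29: P2@Q0 runs 1, rem=3, I/O yield, promote→Q0. Q0=[P2] Q1=[P1,P3,P5] Q2=[]
t=29-30: P2@Q0 runs 1, rem=2, I/O yield, promote→Q0. Q0=[P2] Q1=[P1,P3,P5] Q2=[]
t=30-31: P2@Q0 runs 1, rem=1, I/O yield, promote→Q0. Q0=[P2] Q1=[P1,P3,P5] Q2=[]
t=31-32: P2@Q0 runs 1, rem=0, completes. Q0=[] Q1=[P1,P3,P5] Q2=[]
t=32-36: P1@Q1 runs 4, rem=4, quantum used, demote→Q2. Q0=[] Q1=[P3,P5] Q2=[P1]
t=36-40: P3@Q1 runs 4, rem=2, quantum used, demote→Q2. Q0=[] Q1=[P5] Q2=[P1,P3]
t=40-44: P5@Q1 runs 4, rem=3, quantum used, demote→Q2. Q0=[] Q1=[] Q2=[P1,P3,P5]
t=44-48: P1@Q2 runs 4, rem=0, completes. Q0=[] Q1=[] Q2=[P3,P5]
t=48-50: P3@Q2 runs 2, rem=0, completes. Q0=[] Q1=[] Q2=[P5]
t=50-53: P5@Q2 runs 3, rem=0, completes. Q0=[] Q1=[] Q2=[]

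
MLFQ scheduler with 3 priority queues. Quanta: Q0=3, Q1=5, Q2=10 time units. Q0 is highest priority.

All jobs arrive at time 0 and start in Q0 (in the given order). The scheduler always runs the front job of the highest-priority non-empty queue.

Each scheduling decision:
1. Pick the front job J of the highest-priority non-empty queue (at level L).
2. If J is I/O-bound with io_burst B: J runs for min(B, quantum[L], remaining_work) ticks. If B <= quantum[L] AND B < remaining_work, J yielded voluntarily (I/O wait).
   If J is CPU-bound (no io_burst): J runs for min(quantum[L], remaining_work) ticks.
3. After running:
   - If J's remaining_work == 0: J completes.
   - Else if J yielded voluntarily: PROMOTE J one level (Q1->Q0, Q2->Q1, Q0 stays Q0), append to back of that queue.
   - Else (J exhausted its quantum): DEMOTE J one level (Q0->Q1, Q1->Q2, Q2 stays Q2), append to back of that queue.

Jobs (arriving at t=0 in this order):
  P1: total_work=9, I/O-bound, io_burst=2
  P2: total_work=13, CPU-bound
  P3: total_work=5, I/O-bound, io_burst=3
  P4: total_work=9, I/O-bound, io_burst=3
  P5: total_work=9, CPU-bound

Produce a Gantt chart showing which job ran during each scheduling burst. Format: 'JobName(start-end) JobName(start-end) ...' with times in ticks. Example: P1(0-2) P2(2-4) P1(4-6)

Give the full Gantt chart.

Answer: P1(0-2) P2(2-5) P3(5-8) P4(8-11) P5(11-14) P1(14-16) P3(16-18) P4(18-21) P1(21-23) P4(23-26) P1(26-28) P1(28-29) P2(29-34) P5(34-39) P2(39-44) P5(44-45)

Derivation:
t=0-2: P1@Q0 runs 2, rem=7, I/O yield, promote→Q0. Q0=[P2,P3,P4,P5,P1] Q1=[] Q2=[]
t=2-5: P2@Q0 runs 3, rem=10, quantum used, demote→Q1. Q0=[P3,P4,P5,P1] Q1=[P2] Q2=[]
t=5-8: P3@Q0 runs 3, rem=2, I/O yield, promote→Q0. Q0=[P4,P5,P1,P3] Q1=[P2] Q2=[]
t=8-11: P4@Q0 runs 3, rem=6, I/O yield, promote→Q0. Q0=[P5,P1,P3,P4] Q1=[P2] Q2=[]
t=11-14: P5@Q0 runs 3, rem=6, quantum used, demote→Q1. Q0=[P1,P3,P4] Q1=[P2,P5] Q2=[]
t=14-16: P1@Q0 runs 2, rem=5, I/O yield, promote→Q0. Q0=[P3,P4,P1] Q1=[P2,P5] Q2=[]
t=16-18: P3@Q0 runs 2, rem=0, completes. Q0=[P4,P1] Q1=[P2,P5] Q2=[]
t=18-21: P4@Q0 runs 3, rem=3, I/O yield, promote→Q0. Q0=[P1,P4] Q1=[P2,P5] Q2=[]
t=21-23: P1@Q0 runs 2, rem=3, I/O yield, promote→Q0. Q0=[P4,P1] Q1=[P2,P5] Q2=[]
t=23-26: P4@Q0 runs 3, rem=0, completes. Q0=[P1] Q1=[P2,P5] Q2=[]
t=26-28: P1@Q0 runs 2, rem=1, I/O yield, promote→Q0. Q0=[P1] Q1=[P2,P5] Q2=[]
t=28-29: P1@Q0 runs 1, rem=0, completes. Q0=[] Q1=[P2,P5] Q2=[]
t=29-34: P2@Q1 runs 5, rem=5, quantum used, demote→Q2. Q0=[] Q1=[P5] Q2=[P2]
t=34-39: P5@Q1 runs 5, rem=1, quantum used, demote→Q2. Q0=[] Q1=[] Q2=[P2,P5]
t=39-44: P2@Q2 runs 5, rem=0, completes. Q0=[] Q1=[] Q2=[P5]
t=44-45: P5@Q2 runs 1, rem=0, completes. Q0=[] Q1=[] Q2=[]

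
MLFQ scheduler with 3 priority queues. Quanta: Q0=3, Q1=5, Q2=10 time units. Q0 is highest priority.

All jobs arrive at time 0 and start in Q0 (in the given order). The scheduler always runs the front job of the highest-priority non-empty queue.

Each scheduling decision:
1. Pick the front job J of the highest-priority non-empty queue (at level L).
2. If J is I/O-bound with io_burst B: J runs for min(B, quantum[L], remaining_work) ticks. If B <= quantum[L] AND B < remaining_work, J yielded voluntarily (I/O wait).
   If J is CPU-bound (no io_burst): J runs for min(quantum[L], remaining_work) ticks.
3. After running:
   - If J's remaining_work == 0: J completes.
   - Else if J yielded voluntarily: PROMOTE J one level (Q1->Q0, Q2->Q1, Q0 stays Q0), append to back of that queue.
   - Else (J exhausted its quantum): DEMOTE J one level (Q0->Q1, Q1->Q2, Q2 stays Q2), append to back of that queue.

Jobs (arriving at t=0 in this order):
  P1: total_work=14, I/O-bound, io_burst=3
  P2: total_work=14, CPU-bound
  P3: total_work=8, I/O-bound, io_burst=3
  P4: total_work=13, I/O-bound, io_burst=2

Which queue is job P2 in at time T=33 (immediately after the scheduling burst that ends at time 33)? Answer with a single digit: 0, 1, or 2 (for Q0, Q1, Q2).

Answer: 1

Derivation:
t=0-3: P1@Q0 runs 3, rem=11, I/O yield, promote→Q0. Q0=[P2,P3,P4,P1] Q1=[] Q2=[]
t=3-6: P2@Q0 runs 3, rem=11, quantum used, demote→Q1. Q0=[P3,P4,P1] Q1=[P2] Q2=[]
t=6-9: P3@Q0 runs 3, rem=5, I/O yield, promote→Q0. Q0=[P4,P1,P3] Q1=[P2] Q2=[]
t=9-11: P4@Q0 runs 2, rem=11, I/O yield, promote→Q0. Q0=[P1,P3,P4] Q1=[P2] Q2=[]
t=11-14: P1@Q0 runs 3, rem=8, I/O yield, promote→Q0. Q0=[P3,P4,P1] Q1=[P2] Q2=[]
t=14-17: P3@Q0 runs 3, rem=2, I/O yield, promote→Q0. Q0=[P4,P1,P3] Q1=[P2] Q2=[]
t=17-19: P4@Q0 runs 2, rem=9, I/O yield, promote→Q0. Q0=[P1,P3,P4] Q1=[P2] Q2=[]
t=19-22: P1@Q0 runs 3, rem=5, I/O yield, promote→Q0. Q0=[P3,P4,P1] Q1=[P2] Q2=[]
t=22-24: P3@Q0 runs 2, rem=0, completes. Q0=[P4,P1] Q1=[P2] Q2=[]
t=24-26: P4@Q0 runs 2, rem=7, I/O yield, promote→Q0. Q0=[P1,P4] Q1=[P2] Q2=[]
t=26-29: P1@Q0 runs 3, rem=2, I/O yield, promote→Q0. Q0=[P4,P1] Q1=[P2] Q2=[]
t=29-31: P4@Q0 runs 2, rem=5, I/O yield, promote→Q0. Q0=[P1,P4] Q1=[P2] Q2=[]
t=31-33: P1@Q0 runs 2, rem=0, completes. Q0=[P4] Q1=[P2] Q2=[]
t=33-35: P4@Q0 runs 2, rem=3, I/O yield, promote→Q0. Q0=[P4] Q1=[P2] Q2=[]
t=35-37: P4@Q0 runs 2, rem=1, I/O yield, promote→Q0. Q0=[P4] Q1=[P2] Q2=[]
t=37-38: P4@Q0 runs 1, rem=0, completes. Q0=[] Q1=[P2] Q2=[]
t=38-43: P2@Q1 runs 5, rem=6, quantum used, demote→Q2. Q0=[] Q1=[] Q2=[P2]
t=43-49: P2@Q2 runs 6, rem=0, completes. Q0=[] Q1=[] Q2=[]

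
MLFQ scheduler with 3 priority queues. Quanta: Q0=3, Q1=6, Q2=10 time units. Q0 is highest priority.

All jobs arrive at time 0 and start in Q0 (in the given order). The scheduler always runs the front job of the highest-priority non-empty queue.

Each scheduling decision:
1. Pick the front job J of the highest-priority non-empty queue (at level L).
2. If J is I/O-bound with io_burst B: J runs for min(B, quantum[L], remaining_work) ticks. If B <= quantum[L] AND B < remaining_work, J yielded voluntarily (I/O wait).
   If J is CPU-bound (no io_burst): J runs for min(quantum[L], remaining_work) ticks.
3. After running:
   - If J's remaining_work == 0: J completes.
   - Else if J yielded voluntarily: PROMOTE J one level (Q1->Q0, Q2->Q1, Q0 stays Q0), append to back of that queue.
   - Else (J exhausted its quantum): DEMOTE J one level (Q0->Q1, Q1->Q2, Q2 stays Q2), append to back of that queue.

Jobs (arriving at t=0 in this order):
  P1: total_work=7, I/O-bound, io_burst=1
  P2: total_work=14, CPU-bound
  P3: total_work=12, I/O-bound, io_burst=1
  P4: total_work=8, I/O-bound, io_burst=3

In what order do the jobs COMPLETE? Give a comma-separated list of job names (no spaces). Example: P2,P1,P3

t=0-1: P1@Q0 runs 1, rem=6, I/O yield, promote→Q0. Q0=[P2,P3,P4,P1] Q1=[] Q2=[]
t=1-4: P2@Q0 runs 3, rem=11, quantum used, demote→Q1. Q0=[P3,P4,P1] Q1=[P2] Q2=[]
t=4-5: P3@Q0 runs 1, rem=11, I/O yield, promote→Q0. Q0=[P4,P1,P3] Q1=[P2] Q2=[]
t=5-8: P4@Q0 runs 3, rem=5, I/O yield, promote→Q0. Q0=[P1,P3,P4] Q1=[P2] Q2=[]
t=8-9: P1@Q0 runs 1, rem=5, I/O yield, promote→Q0. Q0=[P3,P4,P1] Q1=[P2] Q2=[]
t=9-10: P3@Q0 runs 1, rem=10, I/O yield, promote→Q0. Q0=[P4,P1,P3] Q1=[P2] Q2=[]
t=10-13: P4@Q0 runs 3, rem=2, I/O yield, promote→Q0. Q0=[P1,P3,P4] Q1=[P2] Q2=[]
t=13-14: P1@Q0 runs 1, rem=4, I/O yield, promote→Q0. Q0=[P3,P4,P1] Q1=[P2] Q2=[]
t=14-15: P3@Q0 runs 1, rem=9, I/O yield, promote→Q0. Q0=[P4,P1,P3] Q1=[P2] Q2=[]
t=15-17: P4@Q0 runs 2, rem=0, completes. Q0=[P1,P3] Q1=[P2] Q2=[]
t=17-18: P1@Q0 runs 1, rem=3, I/O yield, promote→Q0. Q0=[P3,P1] Q1=[P2] Q2=[]
t=18-19: P3@Q0 runs 1, rem=8, I/O yield, promote→Q0. Q0=[P1,P3] Q1=[P2] Q2=[]
t=19-20: P1@Q0 runs 1, rem=2, I/O yield, promote→Q0. Q0=[P3,P1] Q1=[P2] Q2=[]
t=20-21: P3@Q0 runs 1, rem=7, I/O yield, promote→Q0. Q0=[P1,P3] Q1=[P2] Q2=[]
t=21-22: P1@Q0 runs 1, rem=1, I/O yield, promote→Q0. Q0=[P3,P1] Q1=[P2] Q2=[]
t=22-23: P3@Q0 runs 1, rem=6, I/O yield, promote→Q0. Q0=[P1,P3] Q1=[P2] Q2=[]
t=23-24: P1@Q0 runs 1, rem=0, completes. Q0=[P3] Q1=[P2] Q2=[]
t=24-25: P3@Q0 runs 1, rem=5, I/O yield, promote→Q0. Q0=[P3] Q1=[P2] Q2=[]
t=25-26: P3@Q0 runs 1, rem=4, I/O yield, promote→Q0. Q0=[P3] Q1=[P2] Q2=[]
t=26-27: P3@Q0 runs 1, rem=3, I/O yield, promote→Q0. Q0=[P3] Q1=[P2] Q2=[]
t=27-28: P3@Q0 runs 1, rem=2, I/O yield, promote→Q0. Q0=[P3] Q1=[P2] Q2=[]
t=28-29: P3@Q0 runs 1, rem=1, I/O yield, promote→Q0. Q0=[P3] Q1=[P2] Q2=[]
t=29-30: P3@Q0 runs 1, rem=0, completes. Q0=[] Q1=[P2] Q2=[]
t=30-36: P2@Q1 runs 6, rem=5, quantum used, demote→Q2. Q0=[] Q1=[] Q2=[P2]
t=36-41: P2@Q2 runs 5, rem=0, completes. Q0=[] Q1=[] Q2=[]

Answer: P4,P1,P3,P2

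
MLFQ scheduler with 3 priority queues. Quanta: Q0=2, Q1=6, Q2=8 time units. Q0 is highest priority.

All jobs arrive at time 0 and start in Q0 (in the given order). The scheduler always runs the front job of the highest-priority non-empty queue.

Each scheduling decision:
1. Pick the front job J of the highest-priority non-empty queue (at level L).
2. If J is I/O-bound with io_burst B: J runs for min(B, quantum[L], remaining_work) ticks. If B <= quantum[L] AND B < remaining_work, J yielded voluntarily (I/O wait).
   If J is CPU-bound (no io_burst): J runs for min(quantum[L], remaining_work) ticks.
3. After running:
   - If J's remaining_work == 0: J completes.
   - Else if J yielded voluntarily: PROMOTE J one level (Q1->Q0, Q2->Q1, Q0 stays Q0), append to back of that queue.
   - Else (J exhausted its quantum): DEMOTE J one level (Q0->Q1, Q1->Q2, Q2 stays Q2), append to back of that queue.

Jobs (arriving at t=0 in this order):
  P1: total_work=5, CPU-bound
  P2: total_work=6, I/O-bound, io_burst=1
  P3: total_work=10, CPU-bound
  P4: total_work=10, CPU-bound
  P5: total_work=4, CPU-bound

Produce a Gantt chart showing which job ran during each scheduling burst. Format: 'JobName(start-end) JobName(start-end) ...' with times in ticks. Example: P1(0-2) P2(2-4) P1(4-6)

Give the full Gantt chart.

t=0-2: P1@Q0 runs 2, rem=3, quantum used, demote→Q1. Q0=[P2,P3,P4,P5] Q1=[P1] Q2=[]
t=2-3: P2@Q0 runs 1, rem=5, I/O yield, promote→Q0. Q0=[P3,P4,P5,P2] Q1=[P1] Q2=[]
t=3-5: P3@Q0 runs 2, rem=8, quantum used, demote→Q1. Q0=[P4,P5,P2] Q1=[P1,P3] Q2=[]
t=5-7: P4@Q0 runs 2, rem=8, quantum used, demote→Q1. Q0=[P5,P2] Q1=[P1,P3,P4] Q2=[]
t=7-9: P5@Q0 runs 2, rem=2, quantum used, demote→Q1. Q0=[P2] Q1=[P1,P3,P4,P5] Q2=[]
t=9-10: P2@Q0 runs 1, rem=4, I/O yield, promote→Q0. Q0=[P2] Q1=[P1,P3,P4,P5] Q2=[]
t=10-11: P2@Q0 runs 1, rem=3, I/O yield, promote→Q0. Q0=[P2] Q1=[P1,P3,P4,P5] Q2=[]
t=11-12: P2@Q0 runs 1, rem=2, I/O yield, promote→Q0. Q0=[P2] Q1=[P1,P3,P4,P5] Q2=[]
t=12-13: P2@Q0 runs 1, rem=1, I/O yield, promote→Q0. Q0=[P2] Q1=[P1,P3,P4,P5] Q2=[]
t=13-14: P2@Q0 runs 1, rem=0, completes. Q0=[] Q1=[P1,P3,P4,P5] Q2=[]
t=14-17: P1@Q1 runs 3, rem=0, completes. Q0=[] Q1=[P3,P4,P5] Q2=[]
t=17-23: P3@Q1 runs 6, rem=2, quantum used, demote→Q2. Q0=[] Q1=[P4,P5] Q2=[P3]
t=23-29: P4@Q1 runs 6, rem=2, quantum used, demote→Q2. Q0=[] Q1=[P5] Q2=[P3,P4]
t=29-31: P5@Q1 runs 2, rem=0, completes. Q0=[] Q1=[] Q2=[P3,P4]
t=31-33: P3@Q2 runs 2, rem=0, completes. Q0=[] Q1=[] Q2=[P4]
t=33-35: P4@Q2 runs 2, rem=0, completes. Q0=[] Q1=[] Q2=[]

Answer: P1(0-2) P2(2-3) P3(3-5) P4(5-7) P5(7-9) P2(9-10) P2(10-11) P2(11-12) P2(12-13) P2(13-14) P1(14-17) P3(17-23) P4(23-29) P5(29-31) P3(31-33) P4(33-35)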